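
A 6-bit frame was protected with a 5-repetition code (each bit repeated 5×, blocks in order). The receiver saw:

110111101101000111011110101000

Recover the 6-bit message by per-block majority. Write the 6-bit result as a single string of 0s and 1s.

110110

Block 1 (11011): 4 ones → 1
Block 2 (11011): 4 ones → 1
Block 3 (01000): 1 one → 0
Block 4 (11101): 4 ones → 1
Block 5 (11101): 4 ones → 1
Block 6 (01000): 1 one → 0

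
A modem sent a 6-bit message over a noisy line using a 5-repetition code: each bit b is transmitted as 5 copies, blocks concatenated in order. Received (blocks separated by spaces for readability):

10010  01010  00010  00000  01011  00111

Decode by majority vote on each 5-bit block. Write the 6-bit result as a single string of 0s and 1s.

000011

Block 1 (10010): 2 ones → 0
Block 2 (01010): 2 ones → 0
Block 3 (00010): 1 one → 0
Block 4 (00000): 0 ones → 0
Block 5 (01011): 3 ones → 1
Block 6 (00111): 3 ones → 1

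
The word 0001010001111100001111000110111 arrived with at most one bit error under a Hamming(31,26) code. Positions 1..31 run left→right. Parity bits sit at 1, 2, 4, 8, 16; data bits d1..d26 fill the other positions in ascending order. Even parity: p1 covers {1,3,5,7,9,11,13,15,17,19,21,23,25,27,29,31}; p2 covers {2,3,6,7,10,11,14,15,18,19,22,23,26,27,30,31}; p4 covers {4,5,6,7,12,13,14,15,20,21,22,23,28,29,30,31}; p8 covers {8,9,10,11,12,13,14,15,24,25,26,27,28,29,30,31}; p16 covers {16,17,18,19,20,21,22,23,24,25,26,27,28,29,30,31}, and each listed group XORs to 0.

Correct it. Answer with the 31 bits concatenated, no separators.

s1 (pos 1,3,5,7,9,11,13,15,17,19,21,23,25,27,29,31): 0⊕0⊕0⊕0⊕0⊕1⊕1⊕0⊕0⊕1⊕1⊕0⊕0⊕1⊕1⊕1 = 1
s2 (pos 2,3,6,7,10,11,14,15,18,19,22,23,26,27,30,31): 0⊕0⊕1⊕0⊕1⊕1⊕1⊕0⊕0⊕1⊕1⊕0⊕1⊕1⊕1⊕1 = 0
s4 (pos 4,5,6,7,12,13,14,15,20,21,22,23,28,29,30,31): 1⊕0⊕1⊕0⊕1⊕1⊕1⊕0⊕1⊕1⊕1⊕0⊕0⊕1⊕1⊕1 = 1
s8 (pos 8,9,10,11,12,13,14,15,24,25,26,27,28,29,30,31): 0⊕0⊕1⊕1⊕1⊕1⊕1⊕0⊕0⊕0⊕1⊕1⊕0⊕1⊕1⊕1 = 0
s16 (pos 16,17,18,19,20,21,22,23,24,25,26,27,28,29,30,31): 0⊕0⊕0⊕1⊕1⊕1⊕1⊕0⊕0⊕0⊕1⊕1⊕0⊕1⊕1⊕1 = 1
Syndrome s16…s1 = 10101 → error at position 21.
Flip position 21: 0001010001111100001111000110111 → 0001010001111100001101000110111

0001010001111100001101000110111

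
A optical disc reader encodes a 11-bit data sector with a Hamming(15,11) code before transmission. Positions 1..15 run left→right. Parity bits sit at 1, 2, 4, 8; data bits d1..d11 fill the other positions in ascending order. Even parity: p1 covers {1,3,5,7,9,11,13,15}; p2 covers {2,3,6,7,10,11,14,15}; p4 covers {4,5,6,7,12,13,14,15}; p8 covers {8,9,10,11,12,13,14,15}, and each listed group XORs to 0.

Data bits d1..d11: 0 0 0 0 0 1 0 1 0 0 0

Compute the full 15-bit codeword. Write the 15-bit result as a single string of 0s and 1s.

Place data at non-parity positions: p1 p2 0 p4 0 0 0 p8 0 1 0 1 0 0 0
p1 (pos 1,3,5,7,9,11,13,15): XOR of data positions = 0⊕0⊕0⊕0⊕0⊕0⊕0 = 0
p2 (pos 2,3,6,7,10,11,14,15): XOR of data positions = 0⊕0⊕0⊕1⊕0⊕0⊕0 = 1
p4 (pos 4,5,6,7,12,13,14,15): XOR of data positions = 0⊕0⊕0⊕1⊕0⊕0⊕0 = 1
p8 (pos 8,9,10,11,12,13,14,15): XOR of data positions = 0⊕1⊕0⊕1⊕0⊕0⊕0 = 0
Codeword: 010100000101000

010100000101000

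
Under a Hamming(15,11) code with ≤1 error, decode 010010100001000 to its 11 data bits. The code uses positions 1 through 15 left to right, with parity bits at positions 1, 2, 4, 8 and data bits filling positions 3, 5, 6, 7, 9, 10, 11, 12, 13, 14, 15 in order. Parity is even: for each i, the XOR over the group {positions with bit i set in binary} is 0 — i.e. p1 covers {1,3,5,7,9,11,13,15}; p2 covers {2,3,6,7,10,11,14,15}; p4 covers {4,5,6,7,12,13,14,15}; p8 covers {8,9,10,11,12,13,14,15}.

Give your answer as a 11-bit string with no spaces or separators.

01010000000

s1 (pos 1,3,5,7,9,11,13,15): 0⊕0⊕1⊕1⊕0⊕0⊕0⊕0 = 0
s2 (pos 2,3,6,7,10,11,14,15): 1⊕0⊕0⊕1⊕0⊕0⊕0⊕0 = 0
s4 (pos 4,5,6,7,12,13,14,15): 0⊕1⊕0⊕1⊕1⊕0⊕0⊕0 = 1
s8 (pos 8,9,10,11,12,13,14,15): 0⊕0⊕0⊕0⊕1⊕0⊕0⊕0 = 1
Syndrome s8…s1 = 1100 → error at position 12.
Flip position 12: 010010100001000 → 010010100000000
Read data bits from positions 3,5,6,7,9,10,11,12,13,14,15: 01010000000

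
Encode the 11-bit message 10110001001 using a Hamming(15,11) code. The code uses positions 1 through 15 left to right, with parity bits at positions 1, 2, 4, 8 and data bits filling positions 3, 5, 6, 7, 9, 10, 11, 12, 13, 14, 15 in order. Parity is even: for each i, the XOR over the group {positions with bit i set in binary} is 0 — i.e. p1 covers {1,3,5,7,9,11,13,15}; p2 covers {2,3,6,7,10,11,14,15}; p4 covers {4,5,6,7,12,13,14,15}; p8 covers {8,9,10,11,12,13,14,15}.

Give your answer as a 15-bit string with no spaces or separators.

Place data at non-parity positions: p1 p2 1 p4 0 1 1 p8 0 0 0 1 0 0 1
p1 (pos 1,3,5,7,9,11,13,15): XOR of data positions = 1⊕0⊕1⊕0⊕0⊕0⊕1 = 1
p2 (pos 2,3,6,7,10,11,14,15): XOR of data positions = 1⊕1⊕1⊕0⊕0⊕0⊕1 = 0
p4 (pos 4,5,6,7,12,13,14,15): XOR of data positions = 0⊕1⊕1⊕1⊕0⊕0⊕1 = 0
p8 (pos 8,9,10,11,12,13,14,15): XOR of data positions = 0⊕0⊕0⊕1⊕0⊕0⊕1 = 0
Codeword: 101001100001001

101001100001001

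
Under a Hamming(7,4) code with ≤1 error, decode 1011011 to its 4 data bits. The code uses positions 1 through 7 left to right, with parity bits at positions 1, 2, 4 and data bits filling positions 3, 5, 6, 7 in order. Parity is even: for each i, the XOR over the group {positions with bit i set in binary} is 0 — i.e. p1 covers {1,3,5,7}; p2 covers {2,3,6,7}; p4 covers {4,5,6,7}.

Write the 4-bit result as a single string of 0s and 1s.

1010

s1 (pos 1,3,5,7): 1⊕1⊕0⊕1 = 1
s2 (pos 2,3,6,7): 0⊕1⊕1⊕1 = 1
s4 (pos 4,5,6,7): 1⊕0⊕1⊕1 = 1
Syndrome s4…s1 = 111 → error at position 7.
Flip position 7: 1011011 → 1011010
Read data bits from positions 3,5,6,7: 1010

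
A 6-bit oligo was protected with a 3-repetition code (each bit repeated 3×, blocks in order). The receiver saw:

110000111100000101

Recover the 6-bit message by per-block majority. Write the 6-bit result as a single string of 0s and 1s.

Block 1 (110): 2 ones → 1
Block 2 (000): 0 ones → 0
Block 3 (111): 3 ones → 1
Block 4 (100): 1 one → 0
Block 5 (000): 0 ones → 0
Block 6 (101): 2 ones → 1

101001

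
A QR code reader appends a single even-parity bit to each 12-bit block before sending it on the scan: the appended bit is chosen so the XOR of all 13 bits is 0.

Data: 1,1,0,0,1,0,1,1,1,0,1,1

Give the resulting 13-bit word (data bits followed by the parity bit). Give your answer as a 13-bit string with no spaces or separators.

1100101110110

XOR of the 12 data bits: 1⊕1⊕0⊕0⊕1⊕0⊕1⊕1⊕1⊕0⊕1⊕1 = 0
Parity bit = 0 (so all 13 bits XOR to 0).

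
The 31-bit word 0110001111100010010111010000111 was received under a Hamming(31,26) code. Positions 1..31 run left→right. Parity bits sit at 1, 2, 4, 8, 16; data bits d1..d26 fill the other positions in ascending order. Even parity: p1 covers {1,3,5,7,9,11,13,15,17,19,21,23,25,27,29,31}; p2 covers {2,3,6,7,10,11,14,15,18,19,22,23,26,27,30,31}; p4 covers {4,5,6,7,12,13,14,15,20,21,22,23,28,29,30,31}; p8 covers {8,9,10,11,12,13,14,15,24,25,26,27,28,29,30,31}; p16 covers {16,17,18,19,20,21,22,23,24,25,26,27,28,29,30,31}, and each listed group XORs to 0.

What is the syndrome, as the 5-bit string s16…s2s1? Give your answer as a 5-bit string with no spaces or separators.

s1 (pos 1,3,5,7,9,11,13,15,17,19,21,23,25,27,29,31): 0⊕1⊕0⊕1⊕1⊕1⊕0⊕1⊕0⊕0⊕1⊕0⊕0⊕0⊕1⊕1 = 0
s2 (pos 2,3,6,7,10,11,14,15,18,19,22,23,26,27,30,31): 1⊕1⊕0⊕1⊕1⊕1⊕0⊕1⊕1⊕0⊕1⊕0⊕0⊕0⊕1⊕1 = 0
s4 (pos 4,5,6,7,12,13,14,15,20,21,22,23,28,29,30,31): 0⊕0⊕0⊕1⊕0⊕0⊕0⊕1⊕1⊕1⊕1⊕0⊕0⊕1⊕1⊕1 = 0
s8 (pos 8,9,10,11,12,13,14,15,24,25,26,27,28,29,30,31): 1⊕1⊕1⊕1⊕0⊕0⊕0⊕1⊕1⊕0⊕0⊕0⊕0⊕1⊕1⊕1 = 1
s16 (pos 16,17,18,19,20,21,22,23,24,25,26,27,28,29,30,31): 0⊕0⊕1⊕0⊕1⊕1⊕1⊕0⊕1⊕0⊕0⊕0⊕0⊕1⊕1⊕1 = 0
Syndrome s16…s1 = 01000 → error at position 8.

01000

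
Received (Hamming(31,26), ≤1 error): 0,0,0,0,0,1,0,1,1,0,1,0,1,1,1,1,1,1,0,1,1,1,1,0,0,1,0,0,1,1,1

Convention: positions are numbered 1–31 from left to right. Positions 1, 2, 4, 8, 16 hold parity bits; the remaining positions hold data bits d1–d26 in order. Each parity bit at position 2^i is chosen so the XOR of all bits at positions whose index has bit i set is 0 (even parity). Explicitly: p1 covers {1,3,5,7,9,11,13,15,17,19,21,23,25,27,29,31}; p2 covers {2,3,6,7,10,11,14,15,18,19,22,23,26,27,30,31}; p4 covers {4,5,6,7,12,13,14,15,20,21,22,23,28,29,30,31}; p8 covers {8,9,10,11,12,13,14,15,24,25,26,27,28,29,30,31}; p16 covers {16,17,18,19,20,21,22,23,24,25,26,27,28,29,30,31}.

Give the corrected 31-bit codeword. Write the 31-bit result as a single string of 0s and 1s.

0000010110101111110101100100111

s1 (pos 1,3,5,7,9,11,13,15,17,19,21,23,25,27,29,31): 0⊕0⊕0⊕0⊕1⊕1⊕1⊕1⊕1⊕0⊕1⊕1⊕0⊕0⊕1⊕1 = 1
s2 (pos 2,3,6,7,10,11,14,15,18,19,22,23,26,27,30,31): 0⊕0⊕1⊕0⊕0⊕1⊕1⊕1⊕1⊕0⊕1⊕1⊕1⊕0⊕1⊕1 = 0
s4 (pos 4,5,6,7,12,13,14,15,20,21,22,23,28,29,30,31): 0⊕0⊕1⊕0⊕0⊕1⊕1⊕1⊕1⊕1⊕1⊕1⊕0⊕1⊕1⊕1 = 1
s8 (pos 8,9,10,11,12,13,14,15,24,25,26,27,28,29,30,31): 1⊕1⊕0⊕1⊕0⊕1⊕1⊕1⊕0⊕0⊕1⊕0⊕0⊕1⊕1⊕1 = 0
s16 (pos 16,17,18,19,20,21,22,23,24,25,26,27,28,29,30,31): 1⊕1⊕1⊕0⊕1⊕1⊕1⊕1⊕0⊕0⊕1⊕0⊕0⊕1⊕1⊕1 = 1
Syndrome s16…s1 = 10101 → error at position 21.
Flip position 21: 0000010110101111110111100100111 → 0000010110101111110101100100111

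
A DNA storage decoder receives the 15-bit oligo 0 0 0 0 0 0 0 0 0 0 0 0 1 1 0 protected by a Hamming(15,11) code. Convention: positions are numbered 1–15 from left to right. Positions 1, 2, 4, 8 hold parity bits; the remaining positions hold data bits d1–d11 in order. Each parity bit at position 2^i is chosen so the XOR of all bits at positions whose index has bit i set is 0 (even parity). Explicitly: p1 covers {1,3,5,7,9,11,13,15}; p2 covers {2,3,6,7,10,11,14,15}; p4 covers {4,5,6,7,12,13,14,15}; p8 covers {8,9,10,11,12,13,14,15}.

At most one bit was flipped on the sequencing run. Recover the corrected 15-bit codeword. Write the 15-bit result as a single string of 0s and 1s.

001000000000110

s1 (pos 1,3,5,7,9,11,13,15): 0⊕0⊕0⊕0⊕0⊕0⊕1⊕0 = 1
s2 (pos 2,3,6,7,10,11,14,15): 0⊕0⊕0⊕0⊕0⊕0⊕1⊕0 = 1
s4 (pos 4,5,6,7,12,13,14,15): 0⊕0⊕0⊕0⊕0⊕1⊕1⊕0 = 0
s8 (pos 8,9,10,11,12,13,14,15): 0⊕0⊕0⊕0⊕0⊕1⊕1⊕0 = 0
Syndrome s8…s1 = 0011 → error at position 3.
Flip position 3: 000000000000110 → 001000000000110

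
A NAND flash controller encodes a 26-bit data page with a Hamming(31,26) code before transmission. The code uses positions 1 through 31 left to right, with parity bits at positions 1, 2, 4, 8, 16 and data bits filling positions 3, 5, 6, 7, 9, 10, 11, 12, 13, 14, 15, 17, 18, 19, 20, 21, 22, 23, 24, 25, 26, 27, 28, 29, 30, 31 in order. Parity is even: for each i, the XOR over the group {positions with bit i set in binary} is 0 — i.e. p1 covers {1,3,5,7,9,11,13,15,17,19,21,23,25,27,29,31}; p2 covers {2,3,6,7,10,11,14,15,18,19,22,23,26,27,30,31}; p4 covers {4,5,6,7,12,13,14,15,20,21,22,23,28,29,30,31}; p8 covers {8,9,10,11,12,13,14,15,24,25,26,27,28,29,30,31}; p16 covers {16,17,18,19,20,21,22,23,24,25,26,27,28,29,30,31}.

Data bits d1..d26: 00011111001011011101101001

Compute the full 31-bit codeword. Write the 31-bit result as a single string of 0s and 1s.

1000001111110011011011101101001

Place data at non-parity positions: p1 p2 0 p4 0 0 1 p8 1 1 1 1 0 0 1 p16 0 1 1 0 1 1 1 0 1 1 0 1 0 0 1
p1 (pos 1,3,5,7,9,11,13,15,17,19,21,23,25,27,29,31): XOR of data positions = 0⊕0⊕1⊕1⊕1⊕0⊕1⊕0⊕1⊕1⊕1⊕1⊕0⊕0⊕1 = 1
p2 (pos 2,3,6,7,10,11,14,15,18,19,22,23,26,27,30,31): XOR of data positions = 0⊕0⊕1⊕1⊕1⊕0⊕1⊕1⊕1⊕1⊕1⊕1⊕0⊕0⊕1 = 0
p4 (pos 4,5,6,7,12,13,14,15,20,21,22,23,28,29,30,31): XOR of data positions = 0⊕0⊕1⊕1⊕0⊕0⊕1⊕0⊕1⊕1⊕1⊕1⊕0⊕0⊕1 = 0
p8 (pos 8,9,10,11,12,13,14,15,24,25,26,27,28,29,30,31): XOR of data positions = 1⊕1⊕1⊕1⊕0⊕0⊕1⊕0⊕1⊕1⊕0⊕1⊕0⊕0⊕1 = 1
p16 (pos 16,17,18,19,20,21,22,23,24,25,26,27,28,29,30,31): XOR of data positions = 0⊕1⊕1⊕0⊕1⊕1⊕1⊕0⊕1⊕1⊕0⊕1⊕0⊕0⊕1 = 1
Codeword: 1000001111110011011011101101001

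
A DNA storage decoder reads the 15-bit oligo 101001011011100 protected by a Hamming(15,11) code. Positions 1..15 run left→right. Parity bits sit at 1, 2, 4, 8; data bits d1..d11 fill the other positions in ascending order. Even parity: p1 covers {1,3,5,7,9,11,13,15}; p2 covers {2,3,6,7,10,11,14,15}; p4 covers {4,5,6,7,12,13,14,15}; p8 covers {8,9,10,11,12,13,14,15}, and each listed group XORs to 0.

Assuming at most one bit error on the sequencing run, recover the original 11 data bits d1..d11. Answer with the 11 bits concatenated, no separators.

10101011101

s1 (pos 1,3,5,7,9,11,13,15): 1⊕1⊕0⊕0⊕1⊕1⊕1⊕0 = 1
s2 (pos 2,3,6,7,10,11,14,15): 0⊕1⊕1⊕0⊕0⊕1⊕0⊕0 = 1
s4 (pos 4,5,6,7,12,13,14,15): 0⊕0⊕1⊕0⊕1⊕1⊕0⊕0 = 1
s8 (pos 8,9,10,11,12,13,14,15): 1⊕1⊕0⊕1⊕1⊕1⊕0⊕0 = 1
Syndrome s8…s1 = 1111 → error at position 15.
Flip position 15: 101001011011100 → 101001011011101
Read data bits from positions 3,5,6,7,9,10,11,12,13,14,15: 10101011101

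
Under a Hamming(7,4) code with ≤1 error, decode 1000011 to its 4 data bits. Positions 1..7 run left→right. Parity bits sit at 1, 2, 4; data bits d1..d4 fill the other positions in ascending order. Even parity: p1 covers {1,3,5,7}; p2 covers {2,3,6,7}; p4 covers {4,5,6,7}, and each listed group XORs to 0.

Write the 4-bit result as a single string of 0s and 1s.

0011

s1 (pos 1,3,5,7): 1⊕0⊕0⊕1 = 0
s2 (pos 2,3,6,7): 0⊕0⊕1⊕1 = 0
s4 (pos 4,5,6,7): 0⊕0⊕1⊕1 = 0
Syndrome s4…s1 = 000 → no error.
Read data bits from positions 3,5,6,7: 0011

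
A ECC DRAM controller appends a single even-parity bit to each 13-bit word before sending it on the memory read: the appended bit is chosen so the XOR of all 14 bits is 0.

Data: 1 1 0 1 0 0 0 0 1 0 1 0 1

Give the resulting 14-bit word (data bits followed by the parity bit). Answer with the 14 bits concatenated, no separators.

11010000101010

XOR of the 13 data bits: 1⊕1⊕0⊕1⊕0⊕0⊕0⊕0⊕1⊕0⊕1⊕0⊕1 = 0
Parity bit = 0 (so all 14 bits XOR to 0).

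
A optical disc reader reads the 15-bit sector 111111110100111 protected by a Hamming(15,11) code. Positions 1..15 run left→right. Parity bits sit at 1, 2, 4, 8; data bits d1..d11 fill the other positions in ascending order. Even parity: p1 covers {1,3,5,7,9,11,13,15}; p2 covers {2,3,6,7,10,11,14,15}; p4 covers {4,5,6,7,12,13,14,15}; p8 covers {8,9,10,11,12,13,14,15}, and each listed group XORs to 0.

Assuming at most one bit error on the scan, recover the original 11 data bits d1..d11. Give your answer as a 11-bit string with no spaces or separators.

11110100101

s1 (pos 1,3,5,7,9,11,13,15): 1⊕1⊕1⊕1⊕0⊕0⊕1⊕1 = 0
s2 (pos 2,3,6,7,10,11,14,15): 1⊕1⊕1⊕1⊕1⊕0⊕1⊕1 = 1
s4 (pos 4,5,6,7,12,13,14,15): 1⊕1⊕1⊕1⊕0⊕1⊕1⊕1 = 1
s8 (pos 8,9,10,11,12,13,14,15): 1⊕0⊕1⊕0⊕0⊕1⊕1⊕1 = 1
Syndrome s8…s1 = 1110 → error at position 14.
Flip position 14: 111111110100111 → 111111110100101
Read data bits from positions 3,5,6,7,9,10,11,12,13,14,15: 11110100101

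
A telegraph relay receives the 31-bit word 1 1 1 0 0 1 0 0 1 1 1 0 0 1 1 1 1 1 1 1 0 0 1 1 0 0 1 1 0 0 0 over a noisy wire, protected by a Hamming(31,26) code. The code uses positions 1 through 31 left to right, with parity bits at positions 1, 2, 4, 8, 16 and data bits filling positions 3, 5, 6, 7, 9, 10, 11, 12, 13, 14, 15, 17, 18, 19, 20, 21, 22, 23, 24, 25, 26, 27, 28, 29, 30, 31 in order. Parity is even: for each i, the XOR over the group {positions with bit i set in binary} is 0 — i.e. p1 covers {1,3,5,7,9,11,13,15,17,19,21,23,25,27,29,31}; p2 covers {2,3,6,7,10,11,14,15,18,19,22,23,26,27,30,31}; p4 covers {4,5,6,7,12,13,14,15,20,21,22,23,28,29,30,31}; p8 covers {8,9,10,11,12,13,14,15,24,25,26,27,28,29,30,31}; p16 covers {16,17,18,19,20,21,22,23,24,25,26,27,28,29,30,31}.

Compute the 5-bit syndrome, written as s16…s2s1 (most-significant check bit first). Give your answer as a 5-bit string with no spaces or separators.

s1 (pos 1,3,5,7,9,11,13,15,17,19,21,23,25,27,29,31): 1⊕1⊕0⊕0⊕1⊕1⊕0⊕1⊕1⊕1⊕0⊕1⊕0⊕1⊕0⊕0 = 1
s2 (pos 2,3,6,7,10,11,14,15,18,19,22,23,26,27,30,31): 1⊕1⊕1⊕0⊕1⊕1⊕1⊕1⊕1⊕1⊕0⊕1⊕0⊕1⊕0⊕0 = 1
s4 (pos 4,5,6,7,12,13,14,15,20,21,22,23,28,29,30,31): 0⊕0⊕1⊕0⊕0⊕0⊕1⊕1⊕1⊕0⊕0⊕1⊕1⊕0⊕0⊕0 = 0
s8 (pos 8,9,10,11,12,13,14,15,24,25,26,27,28,29,30,31): 0⊕1⊕1⊕1⊕0⊕0⊕1⊕1⊕1⊕0⊕0⊕1⊕1⊕0⊕0⊕0 = 0
s16 (pos 16,17,18,19,20,21,22,23,24,25,26,27,28,29,30,31): 1⊕1⊕1⊕1⊕1⊕0⊕0⊕1⊕1⊕0⊕0⊕1⊕1⊕0⊕0⊕0 = 1
Syndrome s16…s1 = 10011 → error at position 19.

10011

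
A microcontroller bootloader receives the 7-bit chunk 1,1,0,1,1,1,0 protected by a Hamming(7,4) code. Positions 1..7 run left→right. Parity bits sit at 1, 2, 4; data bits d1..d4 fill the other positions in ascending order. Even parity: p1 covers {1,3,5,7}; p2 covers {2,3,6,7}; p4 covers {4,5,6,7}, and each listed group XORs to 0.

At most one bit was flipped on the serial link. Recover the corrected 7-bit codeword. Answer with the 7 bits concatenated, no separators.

1100110

s1 (pos 1,3,5,7): 1⊕0⊕1⊕0 = 0
s2 (pos 2,3,6,7): 1⊕0⊕1⊕0 = 0
s4 (pos 4,5,6,7): 1⊕1⊕1⊕0 = 1
Syndrome s4…s1 = 100 → error at position 4.
Flip position 4: 1101110 → 1100110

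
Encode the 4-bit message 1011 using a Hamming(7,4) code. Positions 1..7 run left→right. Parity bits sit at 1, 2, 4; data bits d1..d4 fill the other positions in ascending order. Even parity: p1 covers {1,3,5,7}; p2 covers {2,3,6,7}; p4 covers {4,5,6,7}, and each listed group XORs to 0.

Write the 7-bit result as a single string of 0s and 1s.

Place data at non-parity positions: p1 p2 1 p4 0 1 1
p1 (pos 1,3,5,7): XOR of data positions = 1⊕0⊕1 = 0
p2 (pos 2,3,6,7): XOR of data positions = 1⊕1⊕1 = 1
p4 (pos 4,5,6,7): XOR of data positions = 0⊕1⊕1 = 0
Codeword: 0110011

0110011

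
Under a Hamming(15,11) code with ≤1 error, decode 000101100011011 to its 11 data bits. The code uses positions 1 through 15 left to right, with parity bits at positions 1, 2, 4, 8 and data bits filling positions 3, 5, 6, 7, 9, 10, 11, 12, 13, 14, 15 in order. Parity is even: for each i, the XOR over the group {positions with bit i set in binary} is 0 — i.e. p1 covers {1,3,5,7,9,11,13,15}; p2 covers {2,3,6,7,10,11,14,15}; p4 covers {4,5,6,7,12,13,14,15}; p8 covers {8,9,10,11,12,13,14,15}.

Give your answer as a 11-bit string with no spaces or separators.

10110011011

s1 (pos 1,3,5,7,9,11,13,15): 0⊕0⊕0⊕1⊕0⊕1⊕0⊕1 = 1
s2 (pos 2,3,6,7,10,11,14,15): 0⊕0⊕1⊕1⊕0⊕1⊕1⊕1 = 1
s4 (pos 4,5,6,7,12,13,14,15): 1⊕0⊕1⊕1⊕1⊕0⊕1⊕1 = 0
s8 (pos 8,9,10,11,12,13,14,15): 0⊕0⊕0⊕1⊕1⊕0⊕1⊕1 = 0
Syndrome s8…s1 = 0011 → error at position 3.
Flip position 3: 000101100011011 → 001101100011011
Read data bits from positions 3,5,6,7,9,10,11,12,13,14,15: 10110011011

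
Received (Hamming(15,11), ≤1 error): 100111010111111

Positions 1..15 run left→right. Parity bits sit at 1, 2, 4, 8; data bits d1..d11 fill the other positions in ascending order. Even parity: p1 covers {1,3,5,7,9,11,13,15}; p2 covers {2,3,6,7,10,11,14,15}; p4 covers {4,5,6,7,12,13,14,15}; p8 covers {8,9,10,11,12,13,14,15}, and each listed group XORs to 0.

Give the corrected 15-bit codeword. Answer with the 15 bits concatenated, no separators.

s1 (pos 1,3,5,7,9,11,13,15): 1⊕0⊕1⊕0⊕0⊕1⊕1⊕1 = 1
s2 (pos 2,3,6,7,10,11,14,15): 0⊕0⊕1⊕0⊕1⊕1⊕1⊕1 = 1
s4 (pos 4,5,6,7,12,13,14,15): 1⊕1⊕1⊕0⊕1⊕1⊕1⊕1 = 1
s8 (pos 8,9,10,11,12,13,14,15): 1⊕0⊕1⊕1⊕1⊕1⊕1⊕1 = 1
Syndrome s8…s1 = 1111 → error at position 15.
Flip position 15: 100111010111111 → 100111010111110

100111010111110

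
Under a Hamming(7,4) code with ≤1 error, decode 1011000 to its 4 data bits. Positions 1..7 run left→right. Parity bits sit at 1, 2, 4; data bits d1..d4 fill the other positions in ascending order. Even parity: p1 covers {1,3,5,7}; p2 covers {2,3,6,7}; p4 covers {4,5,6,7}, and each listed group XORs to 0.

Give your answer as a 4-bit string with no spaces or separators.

1010

s1 (pos 1,3,5,7): 1⊕1⊕0⊕0 = 0
s2 (pos 2,3,6,7): 0⊕1⊕0⊕0 = 1
s4 (pos 4,5,6,7): 1⊕0⊕0⊕0 = 1
Syndrome s4…s1 = 110 → error at position 6.
Flip position 6: 1011000 → 1011010
Read data bits from positions 3,5,6,7: 1010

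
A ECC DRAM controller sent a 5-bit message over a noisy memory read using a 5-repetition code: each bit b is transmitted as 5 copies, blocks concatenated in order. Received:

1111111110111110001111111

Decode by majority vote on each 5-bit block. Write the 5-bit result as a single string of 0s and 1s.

Block 1 (11111): 5 ones → 1
Block 2 (11110): 4 ones → 1
Block 3 (11111): 5 ones → 1
Block 4 (00011): 2 ones → 0
Block 5 (11111): 5 ones → 1

11101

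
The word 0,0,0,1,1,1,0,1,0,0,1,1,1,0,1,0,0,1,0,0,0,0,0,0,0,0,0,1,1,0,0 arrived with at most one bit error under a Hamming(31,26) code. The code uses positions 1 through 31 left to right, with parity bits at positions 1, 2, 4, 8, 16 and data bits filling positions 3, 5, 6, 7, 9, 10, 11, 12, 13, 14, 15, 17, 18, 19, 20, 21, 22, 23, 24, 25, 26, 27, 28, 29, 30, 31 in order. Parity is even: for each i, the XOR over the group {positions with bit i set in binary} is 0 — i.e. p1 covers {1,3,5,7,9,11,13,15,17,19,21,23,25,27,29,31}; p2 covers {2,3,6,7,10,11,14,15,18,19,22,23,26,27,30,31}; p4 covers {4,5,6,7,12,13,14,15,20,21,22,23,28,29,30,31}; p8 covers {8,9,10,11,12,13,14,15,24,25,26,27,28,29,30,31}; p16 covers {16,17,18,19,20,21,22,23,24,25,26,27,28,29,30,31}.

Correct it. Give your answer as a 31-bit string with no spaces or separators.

s1 (pos 1,3,5,7,9,11,13,15,17,19,21,23,25,27,29,31): 0⊕0⊕1⊕0⊕0⊕1⊕1⊕1⊕0⊕0⊕0⊕0⊕0⊕0⊕1⊕0 = 1
s2 (pos 2,3,6,7,10,11,14,15,18,19,22,23,26,27,30,31): 0⊕0⊕1⊕0⊕0⊕1⊕0⊕1⊕1⊕0⊕0⊕0⊕0⊕0⊕0⊕0 = 0
s4 (pos 4,5,6,7,12,13,14,15,20,21,22,23,28,29,30,31): 1⊕1⊕1⊕0⊕1⊕1⊕0⊕1⊕0⊕0⊕0⊕0⊕1⊕1⊕0⊕0 = 0
s8 (pos 8,9,10,11,12,13,14,15,24,25,26,27,28,29,30,31): 1⊕0⊕0⊕1⊕1⊕1⊕0⊕1⊕0⊕0⊕0⊕0⊕1⊕1⊕0⊕0 = 1
s16 (pos 16,17,18,19,20,21,22,23,24,25,26,27,28,29,30,31): 0⊕0⊕1⊕0⊕0⊕0⊕0⊕0⊕0⊕0⊕0⊕0⊕1⊕1⊕0⊕0 = 1
Syndrome s16…s1 = 11001 → error at position 25.
Flip position 25: 0001110100111010010000000001100 → 0001110100111010010000001001100

0001110100111010010000001001100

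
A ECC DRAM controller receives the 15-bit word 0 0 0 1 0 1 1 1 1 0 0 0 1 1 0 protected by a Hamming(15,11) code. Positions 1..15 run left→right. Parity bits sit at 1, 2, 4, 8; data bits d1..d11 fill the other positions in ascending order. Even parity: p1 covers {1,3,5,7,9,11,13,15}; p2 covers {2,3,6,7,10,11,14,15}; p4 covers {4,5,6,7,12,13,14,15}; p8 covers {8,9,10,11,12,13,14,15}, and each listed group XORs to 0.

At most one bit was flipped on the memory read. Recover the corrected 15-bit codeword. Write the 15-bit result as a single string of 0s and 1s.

s1 (pos 1,3,5,7,9,11,13,15): 0⊕0⊕0⊕1⊕1⊕0⊕1⊕0 = 1
s2 (pos 2,3,6,7,10,11,14,15): 0⊕0⊕1⊕1⊕0⊕0⊕1⊕0 = 1
s4 (pos 4,5,6,7,12,13,14,15): 1⊕0⊕1⊕1⊕0⊕1⊕1⊕0 = 1
s8 (pos 8,9,10,11,12,13,14,15): 1⊕1⊕0⊕0⊕0⊕1⊕1⊕0 = 0
Syndrome s8…s1 = 0111 → error at position 7.
Flip position 7: 000101111000110 → 000101011000110

000101011000110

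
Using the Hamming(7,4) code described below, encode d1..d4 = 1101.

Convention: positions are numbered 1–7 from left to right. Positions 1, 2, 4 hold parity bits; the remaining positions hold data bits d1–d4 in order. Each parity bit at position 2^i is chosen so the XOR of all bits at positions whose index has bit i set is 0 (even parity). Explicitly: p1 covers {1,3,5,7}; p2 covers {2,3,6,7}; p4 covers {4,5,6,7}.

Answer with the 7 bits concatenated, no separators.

1010101

Place data at non-parity positions: p1 p2 1 p4 1 0 1
p1 (pos 1,3,5,7): XOR of data positions = 1⊕1⊕1 = 1
p2 (pos 2,3,6,7): XOR of data positions = 1⊕0⊕1 = 0
p4 (pos 4,5,6,7): XOR of data positions = 1⊕0⊕1 = 0
Codeword: 1010101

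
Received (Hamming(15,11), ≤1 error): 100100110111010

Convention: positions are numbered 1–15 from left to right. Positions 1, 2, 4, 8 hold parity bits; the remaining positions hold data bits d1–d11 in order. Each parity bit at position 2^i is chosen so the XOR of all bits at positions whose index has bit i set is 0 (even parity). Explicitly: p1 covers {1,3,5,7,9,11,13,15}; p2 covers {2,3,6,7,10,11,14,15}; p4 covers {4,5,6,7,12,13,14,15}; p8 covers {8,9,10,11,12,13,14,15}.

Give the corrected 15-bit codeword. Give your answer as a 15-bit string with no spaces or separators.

100100111111010

s1 (pos 1,3,5,7,9,11,13,15): 1⊕0⊕0⊕1⊕0⊕1⊕0⊕0 = 1
s2 (pos 2,3,6,7,10,11,14,15): 0⊕0⊕0⊕1⊕1⊕1⊕1⊕0 = 0
s4 (pos 4,5,6,7,12,13,14,15): 1⊕0⊕0⊕1⊕1⊕0⊕1⊕0 = 0
s8 (pos 8,9,10,11,12,13,14,15): 1⊕0⊕1⊕1⊕1⊕0⊕1⊕0 = 1
Syndrome s8…s1 = 1001 → error at position 9.
Flip position 9: 100100110111010 → 100100111111010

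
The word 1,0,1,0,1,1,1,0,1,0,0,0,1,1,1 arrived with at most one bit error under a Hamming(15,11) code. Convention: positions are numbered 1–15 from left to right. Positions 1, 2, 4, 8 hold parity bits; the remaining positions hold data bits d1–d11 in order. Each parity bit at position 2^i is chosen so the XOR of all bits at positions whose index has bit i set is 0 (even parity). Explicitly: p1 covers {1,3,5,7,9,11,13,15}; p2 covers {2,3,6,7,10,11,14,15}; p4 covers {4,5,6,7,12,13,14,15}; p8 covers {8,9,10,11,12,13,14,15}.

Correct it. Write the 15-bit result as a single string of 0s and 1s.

100011101000111

s1 (pos 1,3,5,7,9,11,13,15): 1⊕1⊕1⊕1⊕1⊕0⊕1⊕1 = 1
s2 (pos 2,3,6,7,10,11,14,15): 0⊕1⊕1⊕1⊕0⊕0⊕1⊕1 = 1
s4 (pos 4,5,6,7,12,13,14,15): 0⊕1⊕1⊕1⊕0⊕1⊕1⊕1 = 0
s8 (pos 8,9,10,11,12,13,14,15): 0⊕1⊕0⊕0⊕0⊕1⊕1⊕1 = 0
Syndrome s8…s1 = 0011 → error at position 3.
Flip position 3: 101011101000111 → 100011101000111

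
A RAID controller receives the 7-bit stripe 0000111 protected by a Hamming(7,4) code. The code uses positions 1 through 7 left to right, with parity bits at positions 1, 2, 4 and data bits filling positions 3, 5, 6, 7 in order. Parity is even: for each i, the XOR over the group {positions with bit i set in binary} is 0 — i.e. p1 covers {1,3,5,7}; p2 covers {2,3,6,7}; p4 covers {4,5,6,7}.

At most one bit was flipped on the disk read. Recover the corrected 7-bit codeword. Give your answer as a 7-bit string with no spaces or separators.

s1 (pos 1,3,5,7): 0⊕0⊕1⊕1 = 0
s2 (pos 2,3,6,7): 0⊕0⊕1⊕1 = 0
s4 (pos 4,5,6,7): 0⊕1⊕1⊕1 = 1
Syndrome s4…s1 = 100 → error at position 4.
Flip position 4: 0000111 → 0001111

0001111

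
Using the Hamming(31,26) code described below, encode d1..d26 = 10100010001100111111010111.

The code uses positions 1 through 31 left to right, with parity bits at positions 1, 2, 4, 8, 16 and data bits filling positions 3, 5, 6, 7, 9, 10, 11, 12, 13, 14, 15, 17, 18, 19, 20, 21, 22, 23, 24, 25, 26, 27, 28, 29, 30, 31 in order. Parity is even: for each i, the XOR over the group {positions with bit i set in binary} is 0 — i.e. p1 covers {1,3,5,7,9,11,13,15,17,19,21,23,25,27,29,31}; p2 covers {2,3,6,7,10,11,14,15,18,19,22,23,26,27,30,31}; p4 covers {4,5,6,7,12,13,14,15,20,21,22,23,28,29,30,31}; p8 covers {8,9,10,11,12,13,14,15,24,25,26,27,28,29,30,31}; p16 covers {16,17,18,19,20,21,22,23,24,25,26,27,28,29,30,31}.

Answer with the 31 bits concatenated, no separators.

0111010000100011100111111010111

Place data at non-parity positions: p1 p2 1 p4 0 1 0 p8 0 0 1 0 0 0 1 p16 1 0 0 1 1 1 1 1 1 0 1 0 1 1 1
p1 (pos 1,3,5,7,9,11,13,15,17,19,21,23,25,27,29,31): XOR of data positions = 1⊕0⊕0⊕0⊕1⊕0⊕1⊕1⊕0⊕1⊕1⊕1⊕1⊕1⊕1 = 0
p2 (pos 2,3,6,7,10,11,14,15,18,19,22,23,26,27,30,31): XOR of data positions = 1⊕1⊕0⊕0⊕1⊕0⊕1⊕0⊕0⊕1⊕1⊕0⊕1⊕1⊕1 = 1
p4 (pos 4,5,6,7,12,13,14,15,20,21,22,23,28,29,30,31): XOR of data positions = 0⊕1⊕0⊕0⊕0⊕0⊕1⊕1⊕1⊕1⊕1⊕0⊕1⊕1⊕1 = 1
p8 (pos 8,9,10,11,12,13,14,15,24,25,26,27,28,29,30,31): XOR of data positions = 0⊕0⊕1⊕0⊕0⊕0⊕1⊕1⊕1⊕0⊕1⊕0⊕1⊕1⊕1 = 0
p16 (pos 16,17,18,19,20,21,22,23,24,25,26,27,28,29,30,31): XOR of data positions = 1⊕0⊕0⊕1⊕1⊕1⊕1⊕1⊕1⊕0⊕1⊕0⊕1⊕1⊕1 = 1
Codeword: 0111010000100011100111111010111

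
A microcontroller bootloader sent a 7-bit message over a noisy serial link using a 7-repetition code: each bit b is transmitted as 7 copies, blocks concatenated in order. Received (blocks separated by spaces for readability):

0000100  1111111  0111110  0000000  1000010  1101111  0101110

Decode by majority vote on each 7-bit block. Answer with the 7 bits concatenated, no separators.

Block 1 (0000100): 1 one → 0
Block 2 (1111111): 7 ones → 1
Block 3 (0111110): 5 ones → 1
Block 4 (0000000): 0 ones → 0
Block 5 (1000010): 2 ones → 0
Block 6 (1101111): 6 ones → 1
Block 7 (0101110): 4 ones → 1

0110011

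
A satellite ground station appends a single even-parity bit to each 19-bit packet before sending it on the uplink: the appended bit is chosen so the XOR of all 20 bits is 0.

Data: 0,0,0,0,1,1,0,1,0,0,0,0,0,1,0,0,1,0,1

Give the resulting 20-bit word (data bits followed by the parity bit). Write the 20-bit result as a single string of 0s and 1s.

00001101000001001010

XOR of the 19 data bits: 0⊕0⊕0⊕0⊕1⊕1⊕0⊕1⊕0⊕0⊕0⊕0⊕0⊕1⊕0⊕0⊕1⊕0⊕1 = 0
Parity bit = 0 (so all 20 bits XOR to 0).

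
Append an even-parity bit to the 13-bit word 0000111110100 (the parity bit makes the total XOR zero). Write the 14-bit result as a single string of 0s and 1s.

XOR of the 13 data bits: 0⊕0⊕0⊕0⊕1⊕1⊕1⊕1⊕1⊕0⊕1⊕0⊕0 = 0
Parity bit = 0 (so all 14 bits XOR to 0).

00001111101000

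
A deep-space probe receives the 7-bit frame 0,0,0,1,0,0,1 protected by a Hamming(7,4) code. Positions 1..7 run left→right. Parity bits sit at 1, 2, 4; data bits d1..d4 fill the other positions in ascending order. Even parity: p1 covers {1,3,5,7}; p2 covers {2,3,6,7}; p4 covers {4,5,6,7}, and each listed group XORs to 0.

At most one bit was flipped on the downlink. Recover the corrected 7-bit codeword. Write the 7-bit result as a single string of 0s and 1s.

s1 (pos 1,3,5,7): 0⊕0⊕0⊕1 = 1
s2 (pos 2,3,6,7): 0⊕0⊕0⊕1 = 1
s4 (pos 4,5,6,7): 1⊕0⊕0⊕1 = 0
Syndrome s4…s1 = 011 → error at position 3.
Flip position 3: 0001001 → 0011001

0011001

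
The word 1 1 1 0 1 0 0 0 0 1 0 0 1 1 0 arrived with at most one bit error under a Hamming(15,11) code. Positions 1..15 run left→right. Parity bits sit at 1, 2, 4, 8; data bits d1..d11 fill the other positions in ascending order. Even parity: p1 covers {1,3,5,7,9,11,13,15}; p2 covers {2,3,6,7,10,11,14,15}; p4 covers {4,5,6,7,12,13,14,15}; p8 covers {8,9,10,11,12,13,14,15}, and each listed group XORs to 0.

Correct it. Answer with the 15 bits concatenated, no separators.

s1 (pos 1,3,5,7,9,11,13,15): 1⊕1⊕1⊕0⊕0⊕0⊕1⊕0 = 0
s2 (pos 2,3,6,7,10,11,14,15): 1⊕1⊕0⊕0⊕1⊕0⊕1⊕0 = 0
s4 (pos 4,5,6,7,12,13,14,15): 0⊕1⊕0⊕0⊕0⊕1⊕1⊕0 = 1
s8 (pos 8,9,10,11,12,13,14,15): 0⊕0⊕1⊕0⊕0⊕1⊕1⊕0 = 1
Syndrome s8…s1 = 1100 → error at position 12.
Flip position 12: 111010000100110 → 111010000101110

111010000101110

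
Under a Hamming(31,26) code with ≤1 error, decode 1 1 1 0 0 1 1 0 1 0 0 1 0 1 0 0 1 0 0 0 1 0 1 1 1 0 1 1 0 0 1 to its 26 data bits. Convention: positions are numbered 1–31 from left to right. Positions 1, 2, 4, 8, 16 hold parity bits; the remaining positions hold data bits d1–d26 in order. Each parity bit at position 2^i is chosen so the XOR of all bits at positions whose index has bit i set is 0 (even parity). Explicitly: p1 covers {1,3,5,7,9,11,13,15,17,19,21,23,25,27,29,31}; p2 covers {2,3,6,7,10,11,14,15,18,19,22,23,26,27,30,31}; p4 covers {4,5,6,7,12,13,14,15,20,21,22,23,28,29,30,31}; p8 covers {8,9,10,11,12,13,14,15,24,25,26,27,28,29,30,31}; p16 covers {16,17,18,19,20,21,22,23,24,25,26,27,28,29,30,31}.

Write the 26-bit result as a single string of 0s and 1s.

s1 (pos 1,3,5,7,9,11,13,15,17,19,21,23,25,27,29,31): 1⊕1⊕0⊕1⊕1⊕0⊕0⊕0⊕1⊕0⊕1⊕1⊕1⊕1⊕0⊕1 = 0
s2 (pos 2,3,6,7,10,11,14,15,18,19,22,23,26,27,30,31): 1⊕1⊕1⊕1⊕0⊕0⊕1⊕0⊕0⊕0⊕0⊕1⊕0⊕1⊕0⊕1 = 0
s4 (pos 4,5,6,7,12,13,14,15,20,21,22,23,28,29,30,31): 0⊕0⊕1⊕1⊕1⊕0⊕1⊕0⊕0⊕1⊕0⊕1⊕1⊕0⊕0⊕1 = 0
s8 (pos 8,9,10,11,12,13,14,15,24,25,26,27,28,29,30,31): 0⊕1⊕0⊕0⊕1⊕0⊕1⊕0⊕1⊕1⊕0⊕1⊕1⊕0⊕0⊕1 = 0
s16 (pos 16,17,18,19,20,21,22,23,24,25,26,27,28,29,30,31): 0⊕1⊕0⊕0⊕0⊕1⊕0⊕1⊕1⊕1⊕0⊕1⊕1⊕0⊕0⊕1 = 0
Syndrome s16…s1 = 00000 → no error.
Read data bits from positions 3,5,6,7,9,10,11,12,13,14,15,17,18,19,20,21,22,23,24,25,26,27,28,29,30,31: 10111001010100010111011001

10111001010100010111011001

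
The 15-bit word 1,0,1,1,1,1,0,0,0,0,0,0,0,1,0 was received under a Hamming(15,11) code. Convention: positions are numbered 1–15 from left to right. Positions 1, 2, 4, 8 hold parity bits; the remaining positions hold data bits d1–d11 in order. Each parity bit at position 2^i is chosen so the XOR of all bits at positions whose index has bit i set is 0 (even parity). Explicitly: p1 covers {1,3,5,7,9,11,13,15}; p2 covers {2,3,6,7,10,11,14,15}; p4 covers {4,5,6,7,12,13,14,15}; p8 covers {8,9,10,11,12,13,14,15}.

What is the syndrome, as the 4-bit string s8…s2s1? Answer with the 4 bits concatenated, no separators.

s1 (pos 1,3,5,7,9,11,13,15): 1⊕1⊕1⊕0⊕0⊕0⊕0⊕0 = 1
s2 (pos 2,3,6,7,10,11,14,15): 0⊕1⊕1⊕0⊕0⊕0⊕1⊕0 = 1
s4 (pos 4,5,6,7,12,13,14,15): 1⊕1⊕1⊕0⊕0⊕0⊕1⊕0 = 0
s8 (pos 8,9,10,11,12,13,14,15): 0⊕0⊕0⊕0⊕0⊕0⊕1⊕0 = 1
Syndrome s8…s1 = 1011 → error at position 11.

1011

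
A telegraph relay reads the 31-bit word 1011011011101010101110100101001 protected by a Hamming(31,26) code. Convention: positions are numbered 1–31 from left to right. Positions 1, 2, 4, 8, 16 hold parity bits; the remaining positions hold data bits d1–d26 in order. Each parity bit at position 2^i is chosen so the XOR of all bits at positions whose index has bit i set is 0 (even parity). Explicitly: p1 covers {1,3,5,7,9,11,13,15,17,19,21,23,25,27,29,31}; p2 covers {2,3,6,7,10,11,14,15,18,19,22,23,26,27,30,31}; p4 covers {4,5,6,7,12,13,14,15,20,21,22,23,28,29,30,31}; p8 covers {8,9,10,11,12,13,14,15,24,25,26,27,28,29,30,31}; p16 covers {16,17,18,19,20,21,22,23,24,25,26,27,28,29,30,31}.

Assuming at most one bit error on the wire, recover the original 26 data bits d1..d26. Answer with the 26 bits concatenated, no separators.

s1 (pos 1,3,5,7,9,11,13,15,17,19,21,23,25,27,29,31): 1⊕1⊕0⊕1⊕1⊕1⊕1⊕1⊕1⊕1⊕1⊕1⊕0⊕0⊕0⊕1 = 0
s2 (pos 2,3,6,7,10,11,14,15,18,19,22,23,26,27,30,31): 0⊕1⊕1⊕1⊕1⊕1⊕0⊕1⊕0⊕1⊕0⊕1⊕1⊕0⊕0⊕1 = 0
s4 (pos 4,5,6,7,12,13,14,15,20,21,22,23,28,29,30,31): 1⊕0⊕1⊕1⊕0⊕1⊕0⊕1⊕1⊕1⊕0⊕1⊕1⊕0⊕0⊕1 = 0
s8 (pos 8,9,10,11,12,13,14,15,24,25,26,27,28,29,30,31): 0⊕1⊕1⊕1⊕0⊕1⊕0⊕1⊕0⊕0⊕1⊕0⊕1⊕0⊕0⊕1 = 0
s16 (pos 16,17,18,19,20,21,22,23,24,25,26,27,28,29,30,31): 0⊕1⊕0⊕1⊕1⊕1⊕0⊕1⊕0⊕0⊕1⊕0⊕1⊕0⊕0⊕1 = 0
Syndrome s16…s1 = 00000 → no error.
Read data bits from positions 3,5,6,7,9,10,11,12,13,14,15,17,18,19,20,21,22,23,24,25,26,27,28,29,30,31: 10111110101101110100101001

10111110101101110100101001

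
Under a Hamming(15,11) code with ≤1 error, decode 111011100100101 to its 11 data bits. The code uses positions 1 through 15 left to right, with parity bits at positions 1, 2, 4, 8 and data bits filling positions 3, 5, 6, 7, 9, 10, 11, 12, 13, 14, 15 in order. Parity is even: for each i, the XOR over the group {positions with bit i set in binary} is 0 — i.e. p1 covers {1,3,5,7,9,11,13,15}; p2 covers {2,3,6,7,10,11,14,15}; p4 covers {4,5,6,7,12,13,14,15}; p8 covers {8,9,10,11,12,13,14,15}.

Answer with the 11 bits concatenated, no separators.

s1 (pos 1,3,5,7,9,11,13,15): 1⊕1⊕1⊕1⊕0⊕0⊕1⊕1 = 0
s2 (pos 2,3,6,7,10,11,14,15): 1⊕1⊕1⊕1⊕1⊕0⊕0⊕1 = 0
s4 (pos 4,5,6,7,12,13,14,15): 0⊕1⊕1⊕1⊕0⊕1⊕0⊕1 = 1
s8 (pos 8,9,10,11,12,13,14,15): 0⊕0⊕1⊕0⊕0⊕1⊕0⊕1 = 1
Syndrome s8…s1 = 1100 → error at position 12.
Flip position 12: 111011100100101 → 111011100101101
Read data bits from positions 3,5,6,7,9,10,11,12,13,14,15: 11110101101

11110101101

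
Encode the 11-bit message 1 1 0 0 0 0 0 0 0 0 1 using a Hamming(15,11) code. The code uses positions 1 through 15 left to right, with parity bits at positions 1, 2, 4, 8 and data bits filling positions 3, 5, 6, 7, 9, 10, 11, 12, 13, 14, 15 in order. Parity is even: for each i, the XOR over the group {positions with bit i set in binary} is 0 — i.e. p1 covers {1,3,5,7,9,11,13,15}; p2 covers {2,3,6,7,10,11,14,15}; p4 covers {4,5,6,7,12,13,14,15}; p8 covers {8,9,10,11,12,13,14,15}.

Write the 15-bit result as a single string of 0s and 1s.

101010010000001

Place data at non-parity positions: p1 p2 1 p4 1 0 0 p8 0 0 0 0 0 0 1
p1 (pos 1,3,5,7,9,11,13,15): XOR of data positions = 1⊕1⊕0⊕0⊕0⊕0⊕1 = 1
p2 (pos 2,3,6,7,10,11,14,15): XOR of data positions = 1⊕0⊕0⊕0⊕0⊕0⊕1 = 0
p4 (pos 4,5,6,7,12,13,14,15): XOR of data positions = 1⊕0⊕0⊕0⊕0⊕0⊕1 = 0
p8 (pos 8,9,10,11,12,13,14,15): XOR of data positions = 0⊕0⊕0⊕0⊕0⊕0⊕1 = 1
Codeword: 101010010000001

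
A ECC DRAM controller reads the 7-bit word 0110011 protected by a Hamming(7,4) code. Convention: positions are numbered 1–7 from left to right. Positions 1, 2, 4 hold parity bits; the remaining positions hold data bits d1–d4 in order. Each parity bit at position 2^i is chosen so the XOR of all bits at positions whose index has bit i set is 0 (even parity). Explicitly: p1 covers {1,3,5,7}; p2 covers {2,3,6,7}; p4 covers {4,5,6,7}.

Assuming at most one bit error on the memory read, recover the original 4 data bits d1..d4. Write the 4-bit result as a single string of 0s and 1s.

1011

s1 (pos 1,3,5,7): 0⊕1⊕0⊕1 = 0
s2 (pos 2,3,6,7): 1⊕1⊕1⊕1 = 0
s4 (pos 4,5,6,7): 0⊕0⊕1⊕1 = 0
Syndrome s4…s1 = 000 → no error.
Read data bits from positions 3,5,6,7: 1011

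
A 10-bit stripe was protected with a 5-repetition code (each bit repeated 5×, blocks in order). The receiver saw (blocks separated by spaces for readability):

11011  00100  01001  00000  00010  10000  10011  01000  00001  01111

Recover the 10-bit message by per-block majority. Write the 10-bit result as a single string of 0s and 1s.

Block 1 (11011): 4 ones → 1
Block 2 (00100): 1 one → 0
Block 3 (01001): 2 ones → 0
Block 4 (00000): 0 ones → 0
Block 5 (00010): 1 one → 0
Block 6 (10000): 1 one → 0
Block 7 (10011): 3 ones → 1
Block 8 (01000): 1 one → 0
Block 9 (00001): 1 one → 0
Block 10 (01111): 4 ones → 1

1000001001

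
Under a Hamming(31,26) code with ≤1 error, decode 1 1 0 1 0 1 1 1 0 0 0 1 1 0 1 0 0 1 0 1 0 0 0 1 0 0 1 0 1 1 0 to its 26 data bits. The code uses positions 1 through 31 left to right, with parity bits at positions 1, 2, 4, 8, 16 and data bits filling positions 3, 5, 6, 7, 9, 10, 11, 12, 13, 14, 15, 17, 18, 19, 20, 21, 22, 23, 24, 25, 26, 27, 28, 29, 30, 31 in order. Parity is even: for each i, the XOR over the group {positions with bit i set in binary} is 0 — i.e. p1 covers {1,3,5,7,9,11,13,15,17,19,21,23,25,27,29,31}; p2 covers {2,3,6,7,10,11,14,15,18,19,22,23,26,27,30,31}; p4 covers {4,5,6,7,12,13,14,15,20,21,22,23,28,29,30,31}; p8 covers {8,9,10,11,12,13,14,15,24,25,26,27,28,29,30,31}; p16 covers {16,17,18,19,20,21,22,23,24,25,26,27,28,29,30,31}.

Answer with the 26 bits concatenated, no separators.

s1 (pos 1,3,5,7,9,11,13,15,17,19,21,23,25,27,29,31): 1⊕0⊕0⊕1⊕0⊕0⊕1⊕1⊕0⊕0⊕0⊕0⊕0⊕1⊕1⊕0 = 0
s2 (pos 2,3,6,7,10,11,14,15,18,19,22,23,26,27,30,31): 1⊕0⊕1⊕1⊕0⊕0⊕0⊕1⊕1⊕0⊕0⊕0⊕0⊕1⊕1⊕0 = 1
s4 (pos 4,5,6,7,12,13,14,15,20,21,22,23,28,29,30,31): 1⊕0⊕1⊕1⊕1⊕1⊕0⊕1⊕1⊕0⊕0⊕0⊕0⊕1⊕1⊕0 = 1
s8 (pos 8,9,10,11,12,13,14,15,24,25,26,27,28,29,30,31): 1⊕0⊕0⊕0⊕1⊕1⊕0⊕1⊕1⊕0⊕0⊕1⊕0⊕1⊕1⊕0 = 0
s16 (pos 16,17,18,19,20,21,22,23,24,25,26,27,28,29,30,31): 0⊕0⊕1⊕0⊕1⊕0⊕0⊕0⊕1⊕0⊕0⊕1⊕0⊕1⊕1⊕0 = 0
Syndrome s16…s1 = 00110 → error at position 6.
Flip position 6: 1101011100011010010100010010110 → 1101001100011010010100010010110
Read data bits from positions 3,5,6,7,9,10,11,12,13,14,15,17,18,19,20,21,22,23,24,25,26,27,28,29,30,31: 00010001101010100010010110

00010001101010100010010110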